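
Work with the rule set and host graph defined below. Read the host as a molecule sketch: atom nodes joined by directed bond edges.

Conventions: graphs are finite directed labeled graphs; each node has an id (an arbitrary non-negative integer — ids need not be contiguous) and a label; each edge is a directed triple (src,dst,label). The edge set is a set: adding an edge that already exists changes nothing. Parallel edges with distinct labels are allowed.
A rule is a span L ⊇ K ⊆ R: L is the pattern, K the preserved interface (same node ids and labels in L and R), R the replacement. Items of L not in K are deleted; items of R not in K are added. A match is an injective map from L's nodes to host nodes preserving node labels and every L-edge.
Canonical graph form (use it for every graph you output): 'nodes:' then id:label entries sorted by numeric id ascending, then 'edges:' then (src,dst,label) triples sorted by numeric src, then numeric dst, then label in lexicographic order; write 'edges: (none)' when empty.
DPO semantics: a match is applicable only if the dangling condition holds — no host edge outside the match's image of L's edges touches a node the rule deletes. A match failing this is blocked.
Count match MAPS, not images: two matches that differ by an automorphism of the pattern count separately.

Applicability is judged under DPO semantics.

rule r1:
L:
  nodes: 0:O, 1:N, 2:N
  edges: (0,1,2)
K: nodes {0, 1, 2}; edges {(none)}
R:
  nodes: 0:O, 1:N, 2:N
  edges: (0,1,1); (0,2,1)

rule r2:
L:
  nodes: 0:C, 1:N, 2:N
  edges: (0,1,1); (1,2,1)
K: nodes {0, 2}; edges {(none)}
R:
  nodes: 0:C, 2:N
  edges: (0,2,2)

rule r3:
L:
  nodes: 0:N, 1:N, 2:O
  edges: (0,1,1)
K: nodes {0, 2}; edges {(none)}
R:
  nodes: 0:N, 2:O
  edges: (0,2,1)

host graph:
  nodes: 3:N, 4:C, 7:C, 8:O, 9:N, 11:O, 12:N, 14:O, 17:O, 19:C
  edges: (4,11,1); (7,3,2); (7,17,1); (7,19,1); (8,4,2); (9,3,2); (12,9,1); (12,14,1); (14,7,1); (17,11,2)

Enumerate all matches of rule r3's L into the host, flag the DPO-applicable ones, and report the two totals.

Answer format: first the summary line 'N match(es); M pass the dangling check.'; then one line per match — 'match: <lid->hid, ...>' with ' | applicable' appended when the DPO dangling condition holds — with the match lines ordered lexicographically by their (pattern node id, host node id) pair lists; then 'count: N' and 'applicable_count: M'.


4 match(es); 0 pass the dangling check.
match: 0->12, 1->9, 2->8
match: 0->12, 1->9, 2->11
match: 0->12, 1->9, 2->14
match: 0->12, 1->9, 2->17
count: 4
applicable_count: 0


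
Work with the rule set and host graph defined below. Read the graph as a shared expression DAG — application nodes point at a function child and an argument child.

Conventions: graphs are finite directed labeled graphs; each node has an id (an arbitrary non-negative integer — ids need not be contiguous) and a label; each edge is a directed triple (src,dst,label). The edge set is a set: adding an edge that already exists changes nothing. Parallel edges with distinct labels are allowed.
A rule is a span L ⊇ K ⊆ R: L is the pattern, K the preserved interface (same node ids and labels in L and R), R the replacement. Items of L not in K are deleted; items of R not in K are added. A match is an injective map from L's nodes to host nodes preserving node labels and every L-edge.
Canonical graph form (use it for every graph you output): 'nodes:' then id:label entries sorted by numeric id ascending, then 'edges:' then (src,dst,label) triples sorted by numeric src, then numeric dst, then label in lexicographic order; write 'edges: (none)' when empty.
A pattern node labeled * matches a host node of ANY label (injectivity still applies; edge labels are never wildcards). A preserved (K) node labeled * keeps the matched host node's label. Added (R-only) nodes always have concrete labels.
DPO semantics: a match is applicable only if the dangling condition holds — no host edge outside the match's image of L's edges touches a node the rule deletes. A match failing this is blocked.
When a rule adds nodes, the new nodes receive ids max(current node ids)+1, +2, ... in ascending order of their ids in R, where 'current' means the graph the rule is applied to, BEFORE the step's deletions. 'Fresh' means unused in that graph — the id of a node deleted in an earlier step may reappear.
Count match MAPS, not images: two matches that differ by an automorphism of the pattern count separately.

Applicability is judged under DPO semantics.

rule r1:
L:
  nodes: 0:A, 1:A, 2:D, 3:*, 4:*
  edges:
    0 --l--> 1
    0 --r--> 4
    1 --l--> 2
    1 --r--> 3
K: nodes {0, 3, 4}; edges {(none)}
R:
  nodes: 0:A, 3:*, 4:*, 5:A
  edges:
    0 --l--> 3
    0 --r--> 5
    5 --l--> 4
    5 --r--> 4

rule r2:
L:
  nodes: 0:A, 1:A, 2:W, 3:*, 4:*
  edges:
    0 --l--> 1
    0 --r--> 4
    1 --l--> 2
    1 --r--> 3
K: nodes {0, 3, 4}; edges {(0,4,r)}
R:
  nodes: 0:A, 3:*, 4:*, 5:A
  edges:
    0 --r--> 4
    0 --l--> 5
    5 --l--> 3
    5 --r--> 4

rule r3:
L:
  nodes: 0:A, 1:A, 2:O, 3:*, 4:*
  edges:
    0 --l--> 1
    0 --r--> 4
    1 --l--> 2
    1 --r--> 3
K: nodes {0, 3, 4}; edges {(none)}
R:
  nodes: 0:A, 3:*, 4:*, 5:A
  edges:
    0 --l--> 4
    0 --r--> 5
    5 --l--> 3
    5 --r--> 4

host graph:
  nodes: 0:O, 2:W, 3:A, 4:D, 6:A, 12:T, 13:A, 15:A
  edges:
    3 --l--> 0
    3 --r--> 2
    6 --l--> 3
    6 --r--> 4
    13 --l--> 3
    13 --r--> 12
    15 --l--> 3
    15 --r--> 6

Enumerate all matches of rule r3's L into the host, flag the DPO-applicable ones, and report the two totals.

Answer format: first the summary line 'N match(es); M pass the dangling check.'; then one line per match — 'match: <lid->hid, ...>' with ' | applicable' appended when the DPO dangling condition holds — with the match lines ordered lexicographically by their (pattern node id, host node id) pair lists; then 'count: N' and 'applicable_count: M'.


3 match(es); 0 pass the dangling check.
match: 0->6, 1->3, 2->0, 3->2, 4->4
match: 0->13, 1->3, 2->0, 3->2, 4->12
match: 0->15, 1->3, 2->0, 3->2, 4->6
count: 3
applicable_count: 0


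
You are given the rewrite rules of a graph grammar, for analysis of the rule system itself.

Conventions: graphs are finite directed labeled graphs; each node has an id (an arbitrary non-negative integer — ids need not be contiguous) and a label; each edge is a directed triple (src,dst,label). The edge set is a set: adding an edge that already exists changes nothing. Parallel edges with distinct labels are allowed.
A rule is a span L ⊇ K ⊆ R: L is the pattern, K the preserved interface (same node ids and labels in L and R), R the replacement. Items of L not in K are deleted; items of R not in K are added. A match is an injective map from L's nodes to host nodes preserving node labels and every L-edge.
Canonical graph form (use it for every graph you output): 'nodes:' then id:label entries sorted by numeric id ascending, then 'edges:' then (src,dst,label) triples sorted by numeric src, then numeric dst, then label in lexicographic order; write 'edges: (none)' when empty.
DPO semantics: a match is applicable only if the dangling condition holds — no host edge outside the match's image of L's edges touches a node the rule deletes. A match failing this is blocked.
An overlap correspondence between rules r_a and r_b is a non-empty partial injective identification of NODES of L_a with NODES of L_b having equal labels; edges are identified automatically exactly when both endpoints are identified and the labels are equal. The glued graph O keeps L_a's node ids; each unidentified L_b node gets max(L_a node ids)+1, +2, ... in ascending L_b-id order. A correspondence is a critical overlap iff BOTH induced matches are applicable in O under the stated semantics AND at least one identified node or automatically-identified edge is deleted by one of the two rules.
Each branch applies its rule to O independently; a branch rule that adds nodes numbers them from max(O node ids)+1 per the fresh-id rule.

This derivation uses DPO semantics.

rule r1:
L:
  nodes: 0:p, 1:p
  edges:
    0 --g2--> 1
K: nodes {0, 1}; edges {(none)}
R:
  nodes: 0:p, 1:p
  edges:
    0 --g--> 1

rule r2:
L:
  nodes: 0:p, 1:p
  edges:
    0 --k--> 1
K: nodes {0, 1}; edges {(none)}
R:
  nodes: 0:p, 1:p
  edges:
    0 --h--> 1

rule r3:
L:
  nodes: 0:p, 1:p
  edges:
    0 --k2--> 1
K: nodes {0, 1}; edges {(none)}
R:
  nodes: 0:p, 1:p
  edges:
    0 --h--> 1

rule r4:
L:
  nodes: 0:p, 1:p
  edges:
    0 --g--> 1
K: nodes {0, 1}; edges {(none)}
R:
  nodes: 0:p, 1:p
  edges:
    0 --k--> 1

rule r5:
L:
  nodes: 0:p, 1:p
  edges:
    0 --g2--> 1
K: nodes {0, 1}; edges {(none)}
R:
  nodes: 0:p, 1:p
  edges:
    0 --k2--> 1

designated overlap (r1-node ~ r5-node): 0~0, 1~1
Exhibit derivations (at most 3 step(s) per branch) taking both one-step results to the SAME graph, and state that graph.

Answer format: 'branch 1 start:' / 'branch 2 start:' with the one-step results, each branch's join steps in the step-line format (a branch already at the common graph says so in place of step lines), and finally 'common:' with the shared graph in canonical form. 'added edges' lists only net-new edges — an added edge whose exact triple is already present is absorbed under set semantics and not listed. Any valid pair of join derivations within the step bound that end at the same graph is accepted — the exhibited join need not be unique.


branch 1 start:
nodes: 0:p, 1:p
edges: (0,1,g)
branch 2 start:
nodes: 0:p, 1:p
edges: (0,1,k2)
branch 1 step 1: rule r4; match: 0->0, 1->1; deleted nodes (none); deleted edges (0,1,g); added nodes (none); added edges (0,1,k); result: nodes: 0:p, 1:p edges: (0,1,k)
branch 1 step 2: rule r2; match: 0->0, 1->1; deleted nodes (none); deleted edges (0,1,k); added nodes (none); added edges (0,1,h); result: nodes: 0:p, 1:p edges: (0,1,h)
branch 2 step 1: rule r3; match: 0->0, 1->1; deleted nodes (none); deleted edges (0,1,k2); added nodes (none); added edges (0,1,h); result: nodes: 0:p, 1:p edges: (0,1,h)
common:
nodes: 0:p, 1:p
edges: (0,1,h)


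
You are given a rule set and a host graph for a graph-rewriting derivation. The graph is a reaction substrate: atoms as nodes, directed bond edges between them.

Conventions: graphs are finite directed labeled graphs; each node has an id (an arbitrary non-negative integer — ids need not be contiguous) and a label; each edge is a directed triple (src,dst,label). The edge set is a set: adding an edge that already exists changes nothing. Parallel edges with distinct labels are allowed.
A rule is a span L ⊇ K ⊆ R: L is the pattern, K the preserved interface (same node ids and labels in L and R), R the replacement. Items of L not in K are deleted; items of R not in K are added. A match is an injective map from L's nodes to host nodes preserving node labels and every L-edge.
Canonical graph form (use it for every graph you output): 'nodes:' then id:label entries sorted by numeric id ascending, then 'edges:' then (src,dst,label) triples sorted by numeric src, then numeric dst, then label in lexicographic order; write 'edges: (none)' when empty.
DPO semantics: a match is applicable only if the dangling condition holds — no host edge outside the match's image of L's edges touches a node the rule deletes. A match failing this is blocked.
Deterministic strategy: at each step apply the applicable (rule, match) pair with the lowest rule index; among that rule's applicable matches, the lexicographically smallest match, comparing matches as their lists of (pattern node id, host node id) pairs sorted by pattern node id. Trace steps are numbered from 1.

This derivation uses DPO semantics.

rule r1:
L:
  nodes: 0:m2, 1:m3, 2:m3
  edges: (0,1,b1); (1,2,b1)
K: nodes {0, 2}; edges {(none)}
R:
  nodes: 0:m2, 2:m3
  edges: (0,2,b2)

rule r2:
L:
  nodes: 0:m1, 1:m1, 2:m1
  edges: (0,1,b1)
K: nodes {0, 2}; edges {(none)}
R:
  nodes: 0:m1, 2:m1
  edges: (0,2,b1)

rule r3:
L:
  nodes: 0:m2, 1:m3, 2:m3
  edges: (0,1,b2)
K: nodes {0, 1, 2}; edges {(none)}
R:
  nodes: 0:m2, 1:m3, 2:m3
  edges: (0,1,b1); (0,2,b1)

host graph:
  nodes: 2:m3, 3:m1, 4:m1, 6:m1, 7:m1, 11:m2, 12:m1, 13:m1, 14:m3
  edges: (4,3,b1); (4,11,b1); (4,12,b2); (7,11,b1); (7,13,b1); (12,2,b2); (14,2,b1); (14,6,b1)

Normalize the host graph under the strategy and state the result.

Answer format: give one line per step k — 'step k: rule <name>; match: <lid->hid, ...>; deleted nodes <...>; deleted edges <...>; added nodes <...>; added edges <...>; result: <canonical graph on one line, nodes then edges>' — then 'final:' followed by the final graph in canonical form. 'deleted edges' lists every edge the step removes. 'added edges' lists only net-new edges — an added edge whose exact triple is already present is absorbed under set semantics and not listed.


step 1: rule r2; match: 0->4, 1->3, 2->6; deleted nodes 3; deleted edges (4,3,b1); added nodes (none); added edges (4,6,b1); result: nodes: 2:m3, 4:m1, 6:m1, 7:m1, 11:m2, 12:m1, 13:m1, 14:m3 edges: (4,6,b1); (4,11,b1); (4,12,b2); (7,11,b1); (7,13,b1); (12,2,b2); (14,2,b1); (14,6,b1)
step 2: rule r2; match: 0->7, 1->13, 2->4; deleted nodes 13; deleted edges (7,13,b1); added nodes (none); added edges (7,4,b1); result: nodes: 2:m3, 4:m1, 6:m1, 7:m1, 11:m2, 12:m1, 14:m3 edges: (4,6,b1); (4,11,b1); (4,12,b2); (7,4,b1); (7,11,b1); (12,2,b2); (14,2,b1); (14,6,b1)
final:
nodes: 2:m3, 4:m1, 6:m1, 7:m1, 11:m2, 12:m1, 14:m3
edges: (4,6,b1); (4,11,b1); (4,12,b2); (7,4,b1); (7,11,b1); (12,2,b2); (14,2,b1); (14,6,b1)


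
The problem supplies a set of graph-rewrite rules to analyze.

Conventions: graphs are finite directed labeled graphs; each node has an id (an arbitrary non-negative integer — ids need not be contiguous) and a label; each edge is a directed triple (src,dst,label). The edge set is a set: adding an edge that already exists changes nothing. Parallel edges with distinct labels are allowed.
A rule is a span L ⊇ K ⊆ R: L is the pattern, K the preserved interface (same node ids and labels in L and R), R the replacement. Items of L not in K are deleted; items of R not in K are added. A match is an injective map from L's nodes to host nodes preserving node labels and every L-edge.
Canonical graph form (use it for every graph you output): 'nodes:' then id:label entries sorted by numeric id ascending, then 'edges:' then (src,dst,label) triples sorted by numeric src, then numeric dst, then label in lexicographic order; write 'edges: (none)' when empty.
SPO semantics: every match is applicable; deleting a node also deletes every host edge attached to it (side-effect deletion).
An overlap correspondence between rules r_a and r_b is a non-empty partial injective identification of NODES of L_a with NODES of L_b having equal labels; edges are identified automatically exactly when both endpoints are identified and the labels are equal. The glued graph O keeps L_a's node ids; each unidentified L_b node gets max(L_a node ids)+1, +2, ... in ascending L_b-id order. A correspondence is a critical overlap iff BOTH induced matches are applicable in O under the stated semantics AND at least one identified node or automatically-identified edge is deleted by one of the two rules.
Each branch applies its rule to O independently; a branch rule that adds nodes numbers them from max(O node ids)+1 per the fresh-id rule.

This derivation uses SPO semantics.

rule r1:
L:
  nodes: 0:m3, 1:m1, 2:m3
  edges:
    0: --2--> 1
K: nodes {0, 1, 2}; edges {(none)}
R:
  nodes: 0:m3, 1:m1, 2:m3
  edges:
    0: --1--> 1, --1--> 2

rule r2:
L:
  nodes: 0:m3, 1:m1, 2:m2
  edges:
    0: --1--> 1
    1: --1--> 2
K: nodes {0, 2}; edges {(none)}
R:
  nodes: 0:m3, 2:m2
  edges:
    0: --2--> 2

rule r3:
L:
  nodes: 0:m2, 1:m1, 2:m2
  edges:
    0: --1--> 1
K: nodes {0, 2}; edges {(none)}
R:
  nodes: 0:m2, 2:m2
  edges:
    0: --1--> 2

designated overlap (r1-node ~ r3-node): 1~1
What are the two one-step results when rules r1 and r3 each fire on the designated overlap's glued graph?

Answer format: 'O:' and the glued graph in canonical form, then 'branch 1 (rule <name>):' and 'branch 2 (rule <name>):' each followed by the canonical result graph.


O:
nodes: 0:m3, 1:m1, 2:m3, 3:m2, 4:m2
edges: (0,1,2); (3,1,1)
branch 1 (rule r1):
nodes: 0:m3, 1:m1, 2:m3, 3:m2, 4:m2
edges: (0,1,1); (0,2,1); (3,1,1)
branch 2 (rule r3):
nodes: 0:m3, 2:m3, 3:m2, 4:m2
edges: (3,4,1)


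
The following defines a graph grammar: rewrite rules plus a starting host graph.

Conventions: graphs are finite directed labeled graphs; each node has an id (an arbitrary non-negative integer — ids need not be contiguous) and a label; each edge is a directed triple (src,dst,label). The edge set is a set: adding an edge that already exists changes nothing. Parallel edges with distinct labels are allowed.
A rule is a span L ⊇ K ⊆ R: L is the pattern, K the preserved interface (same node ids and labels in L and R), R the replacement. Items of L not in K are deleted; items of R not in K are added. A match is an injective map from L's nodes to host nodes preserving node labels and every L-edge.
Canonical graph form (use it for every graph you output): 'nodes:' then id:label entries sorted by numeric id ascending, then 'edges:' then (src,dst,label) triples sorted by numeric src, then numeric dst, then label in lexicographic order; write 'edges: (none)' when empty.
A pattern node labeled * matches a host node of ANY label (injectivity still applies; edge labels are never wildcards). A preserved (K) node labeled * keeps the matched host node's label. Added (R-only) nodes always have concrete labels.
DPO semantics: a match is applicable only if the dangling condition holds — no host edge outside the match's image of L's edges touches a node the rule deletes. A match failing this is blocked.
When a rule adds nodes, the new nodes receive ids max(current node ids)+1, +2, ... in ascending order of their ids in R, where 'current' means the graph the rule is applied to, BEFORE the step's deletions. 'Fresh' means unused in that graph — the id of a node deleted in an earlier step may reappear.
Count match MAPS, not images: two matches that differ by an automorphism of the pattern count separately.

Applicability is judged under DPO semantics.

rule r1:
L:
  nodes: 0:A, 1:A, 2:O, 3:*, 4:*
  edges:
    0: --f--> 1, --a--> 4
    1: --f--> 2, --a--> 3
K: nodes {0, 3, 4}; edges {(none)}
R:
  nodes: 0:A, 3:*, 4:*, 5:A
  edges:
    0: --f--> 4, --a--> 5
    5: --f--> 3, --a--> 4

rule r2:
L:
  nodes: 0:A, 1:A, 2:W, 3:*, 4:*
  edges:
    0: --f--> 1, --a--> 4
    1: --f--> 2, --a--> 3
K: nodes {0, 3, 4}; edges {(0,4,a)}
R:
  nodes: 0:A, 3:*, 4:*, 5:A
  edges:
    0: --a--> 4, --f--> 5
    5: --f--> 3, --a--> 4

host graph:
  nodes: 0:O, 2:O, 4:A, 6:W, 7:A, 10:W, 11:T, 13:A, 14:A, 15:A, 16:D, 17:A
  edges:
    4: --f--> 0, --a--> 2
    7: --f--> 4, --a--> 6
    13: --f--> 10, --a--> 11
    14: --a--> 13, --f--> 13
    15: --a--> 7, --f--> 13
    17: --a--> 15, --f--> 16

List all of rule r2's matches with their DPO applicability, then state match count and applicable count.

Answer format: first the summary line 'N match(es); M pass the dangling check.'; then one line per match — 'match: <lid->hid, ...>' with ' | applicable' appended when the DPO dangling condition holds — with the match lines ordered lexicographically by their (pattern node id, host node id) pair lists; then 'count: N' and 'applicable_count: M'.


1 match(es); 0 pass the dangling check.
match: 0->15, 1->13, 2->10, 3->11, 4->7
count: 1
applicable_count: 0


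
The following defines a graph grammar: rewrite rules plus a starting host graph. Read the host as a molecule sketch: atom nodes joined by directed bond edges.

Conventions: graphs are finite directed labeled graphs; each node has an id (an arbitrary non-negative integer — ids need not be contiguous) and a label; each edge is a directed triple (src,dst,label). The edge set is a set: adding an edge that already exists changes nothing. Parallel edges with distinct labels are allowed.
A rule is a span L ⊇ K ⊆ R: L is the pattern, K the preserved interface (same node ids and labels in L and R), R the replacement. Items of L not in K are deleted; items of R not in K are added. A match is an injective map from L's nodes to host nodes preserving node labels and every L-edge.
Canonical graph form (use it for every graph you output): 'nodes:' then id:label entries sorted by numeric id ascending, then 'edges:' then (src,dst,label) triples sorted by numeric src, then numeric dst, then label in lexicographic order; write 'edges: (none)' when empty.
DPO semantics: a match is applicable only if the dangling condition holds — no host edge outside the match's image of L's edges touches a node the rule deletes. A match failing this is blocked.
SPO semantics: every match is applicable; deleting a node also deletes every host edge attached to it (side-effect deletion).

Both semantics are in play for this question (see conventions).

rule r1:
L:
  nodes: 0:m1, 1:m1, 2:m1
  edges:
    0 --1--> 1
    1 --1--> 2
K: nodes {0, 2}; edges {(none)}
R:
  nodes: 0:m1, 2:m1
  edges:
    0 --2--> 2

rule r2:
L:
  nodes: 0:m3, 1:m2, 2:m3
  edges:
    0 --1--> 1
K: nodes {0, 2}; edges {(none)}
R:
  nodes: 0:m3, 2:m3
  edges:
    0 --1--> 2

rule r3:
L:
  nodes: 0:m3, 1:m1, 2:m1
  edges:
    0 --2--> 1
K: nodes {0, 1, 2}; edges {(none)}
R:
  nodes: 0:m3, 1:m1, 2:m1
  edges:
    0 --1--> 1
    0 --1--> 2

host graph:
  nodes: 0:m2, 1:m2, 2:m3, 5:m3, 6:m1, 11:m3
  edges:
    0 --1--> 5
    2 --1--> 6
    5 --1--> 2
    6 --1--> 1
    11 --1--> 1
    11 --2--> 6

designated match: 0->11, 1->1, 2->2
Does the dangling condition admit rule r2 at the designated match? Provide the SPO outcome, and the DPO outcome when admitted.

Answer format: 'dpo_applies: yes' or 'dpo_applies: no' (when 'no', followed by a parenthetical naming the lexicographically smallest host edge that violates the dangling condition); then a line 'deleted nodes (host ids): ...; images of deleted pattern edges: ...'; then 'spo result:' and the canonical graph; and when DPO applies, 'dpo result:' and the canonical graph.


dpo_applies: no
(the rule deletes node 1, which keeps host edge (6,1,1) outside the match image — the dangling condition fails, DPO blocks; SPO proceeds and side-deletes such edges)
deleted nodes (host ids): 1; images of deleted pattern edges: (11,1,1)
spo result:
nodes: 0:m2, 2:m3, 5:m3, 6:m1, 11:m3
edges: (0,5,1); (2,6,1); (5,2,1); (11,2,1); (11,6,2)


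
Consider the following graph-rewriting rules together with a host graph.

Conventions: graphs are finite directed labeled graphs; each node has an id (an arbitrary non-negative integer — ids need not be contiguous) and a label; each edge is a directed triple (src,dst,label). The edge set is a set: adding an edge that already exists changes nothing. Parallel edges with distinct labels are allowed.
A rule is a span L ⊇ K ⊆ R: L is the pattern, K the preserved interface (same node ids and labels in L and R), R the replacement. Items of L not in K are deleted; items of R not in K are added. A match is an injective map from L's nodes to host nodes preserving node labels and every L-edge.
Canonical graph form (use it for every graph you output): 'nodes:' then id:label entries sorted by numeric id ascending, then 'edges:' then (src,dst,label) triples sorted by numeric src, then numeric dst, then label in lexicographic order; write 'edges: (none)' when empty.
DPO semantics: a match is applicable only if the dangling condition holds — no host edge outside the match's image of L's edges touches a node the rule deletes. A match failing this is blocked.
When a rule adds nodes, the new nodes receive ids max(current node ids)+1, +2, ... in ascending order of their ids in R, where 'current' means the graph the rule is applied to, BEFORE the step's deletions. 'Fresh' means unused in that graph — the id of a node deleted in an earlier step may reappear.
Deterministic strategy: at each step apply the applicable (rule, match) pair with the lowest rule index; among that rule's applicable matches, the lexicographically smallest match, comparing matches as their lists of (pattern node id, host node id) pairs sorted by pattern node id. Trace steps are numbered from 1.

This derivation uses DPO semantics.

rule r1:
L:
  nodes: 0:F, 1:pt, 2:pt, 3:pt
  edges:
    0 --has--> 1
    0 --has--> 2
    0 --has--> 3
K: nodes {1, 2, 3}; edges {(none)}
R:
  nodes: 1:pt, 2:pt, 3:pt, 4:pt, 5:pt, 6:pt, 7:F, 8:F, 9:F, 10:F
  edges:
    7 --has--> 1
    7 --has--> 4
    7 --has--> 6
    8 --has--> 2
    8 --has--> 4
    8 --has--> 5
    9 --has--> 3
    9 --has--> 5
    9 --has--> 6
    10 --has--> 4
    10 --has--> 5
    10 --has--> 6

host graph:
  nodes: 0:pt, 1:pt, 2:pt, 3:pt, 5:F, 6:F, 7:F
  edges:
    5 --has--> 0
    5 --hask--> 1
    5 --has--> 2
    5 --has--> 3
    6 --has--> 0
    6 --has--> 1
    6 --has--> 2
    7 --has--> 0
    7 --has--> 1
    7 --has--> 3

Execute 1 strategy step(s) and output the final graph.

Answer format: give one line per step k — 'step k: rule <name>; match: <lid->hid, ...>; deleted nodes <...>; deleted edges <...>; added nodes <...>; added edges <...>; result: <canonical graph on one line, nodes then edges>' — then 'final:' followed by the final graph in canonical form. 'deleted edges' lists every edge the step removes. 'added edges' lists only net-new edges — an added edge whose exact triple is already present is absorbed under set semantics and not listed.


step 1: rule r1; match: 0->6, 1->0, 2->1, 3->2; deleted nodes 6; deleted edges (6,0,has); (6,1,has); (6,2,has); added nodes 8, 9, 10, 11, 12, 13, 14; added edges (11,0,has); (11,8,has); (11,10,has); (12,1,has); (12,8,has); (12,9,has); (13,2,has); (13,9,has); (13,10,has); (14,8,has); (14,9,has); (14,10,has); result: nodes: 0:pt, 1:pt, 2:pt, 3:pt, 5:F, 7:F, 8:pt, 9:pt, 10:pt, 11:F, 12:F, 13:F, 14:F edges: (5,0,has); (5,1,hask); (5,2,has); (5,3,has); (7,0,has); (7,1,has); (7,3,has); (11,0,has); (11,8,has); (11,10,has); (12,1,has); (12,8,has); (12,9,has); (13,2,has); (13,9,has); (13,10,has); (14,8,has); (14,9,has); (14,10,has)
final:
nodes: 0:pt, 1:pt, 2:pt, 3:pt, 5:F, 7:F, 8:pt, 9:pt, 10:pt, 11:F, 12:F, 13:F, 14:F
edges: (5,0,has); (5,1,hask); (5,2,has); (5,3,has); (7,0,has); (7,1,has); (7,3,has); (11,0,has); (11,8,has); (11,10,has); (12,1,has); (12,8,has); (12,9,has); (13,2,has); (13,9,has); (13,10,has); (14,8,has); (14,9,has); (14,10,has)


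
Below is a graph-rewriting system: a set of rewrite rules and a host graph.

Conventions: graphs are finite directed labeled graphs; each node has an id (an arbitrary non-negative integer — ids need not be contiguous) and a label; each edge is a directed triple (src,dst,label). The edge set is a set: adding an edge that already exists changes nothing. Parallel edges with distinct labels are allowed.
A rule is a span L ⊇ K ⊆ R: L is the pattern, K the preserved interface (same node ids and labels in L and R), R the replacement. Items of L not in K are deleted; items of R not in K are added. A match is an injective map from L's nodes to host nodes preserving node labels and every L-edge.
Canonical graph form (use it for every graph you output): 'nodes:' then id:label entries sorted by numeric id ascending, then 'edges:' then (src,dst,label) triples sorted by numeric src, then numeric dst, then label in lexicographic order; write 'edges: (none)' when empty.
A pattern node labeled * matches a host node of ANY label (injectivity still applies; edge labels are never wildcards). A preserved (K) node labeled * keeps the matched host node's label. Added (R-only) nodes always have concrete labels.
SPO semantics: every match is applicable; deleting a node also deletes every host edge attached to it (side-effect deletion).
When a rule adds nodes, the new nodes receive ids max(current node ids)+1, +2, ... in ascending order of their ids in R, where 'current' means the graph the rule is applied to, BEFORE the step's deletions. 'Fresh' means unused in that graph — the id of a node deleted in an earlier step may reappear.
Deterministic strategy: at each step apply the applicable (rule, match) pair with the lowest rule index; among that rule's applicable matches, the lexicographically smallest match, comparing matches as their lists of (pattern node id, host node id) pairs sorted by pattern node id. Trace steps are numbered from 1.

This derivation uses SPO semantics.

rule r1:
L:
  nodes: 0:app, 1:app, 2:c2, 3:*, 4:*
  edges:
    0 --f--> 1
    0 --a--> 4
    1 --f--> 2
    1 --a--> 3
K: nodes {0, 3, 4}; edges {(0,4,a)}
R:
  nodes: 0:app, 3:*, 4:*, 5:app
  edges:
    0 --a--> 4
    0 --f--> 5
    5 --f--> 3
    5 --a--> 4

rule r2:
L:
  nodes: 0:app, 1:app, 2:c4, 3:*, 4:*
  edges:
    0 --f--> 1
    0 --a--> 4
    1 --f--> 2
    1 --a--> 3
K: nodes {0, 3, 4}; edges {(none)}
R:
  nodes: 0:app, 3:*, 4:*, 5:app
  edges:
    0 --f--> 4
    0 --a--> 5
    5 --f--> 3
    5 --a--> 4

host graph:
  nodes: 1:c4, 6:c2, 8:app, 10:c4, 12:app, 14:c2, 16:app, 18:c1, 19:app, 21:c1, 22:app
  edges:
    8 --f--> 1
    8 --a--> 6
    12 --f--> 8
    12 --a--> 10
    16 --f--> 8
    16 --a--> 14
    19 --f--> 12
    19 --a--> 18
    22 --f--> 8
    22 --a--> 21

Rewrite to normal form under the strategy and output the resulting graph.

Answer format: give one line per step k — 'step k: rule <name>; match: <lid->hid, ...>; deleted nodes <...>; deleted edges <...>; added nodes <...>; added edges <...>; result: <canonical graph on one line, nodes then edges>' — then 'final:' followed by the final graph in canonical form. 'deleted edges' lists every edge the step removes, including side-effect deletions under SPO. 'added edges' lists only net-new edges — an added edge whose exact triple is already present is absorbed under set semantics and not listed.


step 1: rule r2; match: 0->12, 1->8, 2->1, 3->6, 4->10; deleted nodes 1, 8; deleted edges (8,1,f); (8,6,a); (12,8,f); (12,10,a); (16,8,f); (22,8,f); added nodes 23; added edges (12,10,f); (12,23,a); (23,6,f); (23,10,a); result: nodes: 6:c2, 10:c4, 12:app, 14:c2, 16:app, 18:c1, 19:app, 21:c1, 22:app, 23:app edges: (12,10,f); (12,23,a); (16,14,a); (19,12,f); (19,18,a); (22,21,a); (23,6,f); (23,10,a)
step 2: rule r2; match: 0->19, 1->12, 2->10, 3->23, 4->18; deleted nodes 10, 12; deleted edges (12,10,f); (12,23,a); (19,12,f); (19,18,a); (23,10,a); added nodes 24; added edges (19,18,f); (19,24,a); (24,18,a); (24,23,f); result: nodes: 6:c2, 14:c2, 16:app, 18:c1, 19:app, 21:c1, 22:app, 23:app, 24:app edges: (16,14,a); (19,18,f); (19,24,a); (22,21,a); (23,6,f); (24,18,a); (24,23,f)
final:
nodes: 6:c2, 14:c2, 16:app, 18:c1, 19:app, 21:c1, 22:app, 23:app, 24:app
edges: (16,14,a); (19,18,f); (19,24,a); (22,21,a); (23,6,f); (24,18,a); (24,23,f)


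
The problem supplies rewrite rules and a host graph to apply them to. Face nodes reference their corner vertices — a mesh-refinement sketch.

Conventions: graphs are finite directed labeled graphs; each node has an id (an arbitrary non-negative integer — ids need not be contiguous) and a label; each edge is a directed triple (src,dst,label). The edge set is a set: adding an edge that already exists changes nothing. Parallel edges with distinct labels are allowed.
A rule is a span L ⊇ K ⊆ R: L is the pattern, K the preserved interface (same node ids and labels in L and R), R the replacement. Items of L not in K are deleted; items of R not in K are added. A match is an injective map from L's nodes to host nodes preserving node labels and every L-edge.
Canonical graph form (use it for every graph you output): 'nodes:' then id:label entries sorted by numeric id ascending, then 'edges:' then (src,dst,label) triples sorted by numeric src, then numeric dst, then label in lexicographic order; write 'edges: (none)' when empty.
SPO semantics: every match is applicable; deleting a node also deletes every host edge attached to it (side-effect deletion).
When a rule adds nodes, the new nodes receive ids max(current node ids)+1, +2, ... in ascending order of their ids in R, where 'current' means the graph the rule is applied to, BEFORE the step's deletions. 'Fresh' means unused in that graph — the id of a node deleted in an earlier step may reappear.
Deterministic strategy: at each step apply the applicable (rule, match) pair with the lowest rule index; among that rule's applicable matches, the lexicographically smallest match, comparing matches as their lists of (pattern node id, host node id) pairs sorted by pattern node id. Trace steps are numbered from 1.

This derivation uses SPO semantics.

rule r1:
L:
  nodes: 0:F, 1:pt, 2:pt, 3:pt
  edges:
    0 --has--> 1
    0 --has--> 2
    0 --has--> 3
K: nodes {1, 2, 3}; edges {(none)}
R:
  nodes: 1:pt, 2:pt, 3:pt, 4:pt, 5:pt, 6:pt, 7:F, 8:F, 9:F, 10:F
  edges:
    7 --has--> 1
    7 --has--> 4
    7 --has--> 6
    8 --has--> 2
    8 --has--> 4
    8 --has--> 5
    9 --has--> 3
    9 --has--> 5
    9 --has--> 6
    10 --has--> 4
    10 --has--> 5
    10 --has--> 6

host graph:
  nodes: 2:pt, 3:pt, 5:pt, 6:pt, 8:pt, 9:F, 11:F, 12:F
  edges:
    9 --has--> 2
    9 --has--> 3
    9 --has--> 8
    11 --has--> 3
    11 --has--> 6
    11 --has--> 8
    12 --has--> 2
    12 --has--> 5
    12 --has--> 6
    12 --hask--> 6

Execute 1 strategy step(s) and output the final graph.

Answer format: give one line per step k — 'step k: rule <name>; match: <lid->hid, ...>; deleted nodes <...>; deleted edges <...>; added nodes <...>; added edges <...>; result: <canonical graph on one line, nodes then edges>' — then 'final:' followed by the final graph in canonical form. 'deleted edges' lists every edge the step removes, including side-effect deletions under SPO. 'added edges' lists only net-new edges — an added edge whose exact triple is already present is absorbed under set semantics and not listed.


step 1: rule r1; match: 0->9, 1->2, 2->3, 3->8; deleted nodes 9; deleted edges (9,2,has); (9,3,has); (9,8,has); added nodes 13, 14, 15, 16, 17, 18, 19; added edges (16,2,has); (16,13,has); (16,15,has); (17,3,has); (17,13,has); (17,14,has); (18,8,has); (18,14,has); (18,15,has); (19,13,has); (19,14,has); (19,15,has); result: nodes: 2:pt, 3:pt, 5:pt, 6:pt, 8:pt, 11:F, 12:F, 13:pt, 14:pt, 15:pt, 16:F, 17:F, 18:F, 19:F edges: (11,3,has); (11,6,has); (11,8,has); (12,2,has); (12,5,has); (12,6,has); (12,6,hask); (16,2,has); (16,13,has); (16,15,has); (17,3,has); (17,13,has); (17,14,has); (18,8,has); (18,14,has); (18,15,has); (19,13,has); (19,14,has); (19,15,has)
final:
nodes: 2:pt, 3:pt, 5:pt, 6:pt, 8:pt, 11:F, 12:F, 13:pt, 14:pt, 15:pt, 16:F, 17:F, 18:F, 19:F
edges: (11,3,has); (11,6,has); (11,8,has); (12,2,has); (12,5,has); (12,6,has); (12,6,hask); (16,2,has); (16,13,has); (16,15,has); (17,3,has); (17,13,has); (17,14,has); (18,8,has); (18,14,has); (18,15,has); (19,13,has); (19,14,has); (19,15,has)


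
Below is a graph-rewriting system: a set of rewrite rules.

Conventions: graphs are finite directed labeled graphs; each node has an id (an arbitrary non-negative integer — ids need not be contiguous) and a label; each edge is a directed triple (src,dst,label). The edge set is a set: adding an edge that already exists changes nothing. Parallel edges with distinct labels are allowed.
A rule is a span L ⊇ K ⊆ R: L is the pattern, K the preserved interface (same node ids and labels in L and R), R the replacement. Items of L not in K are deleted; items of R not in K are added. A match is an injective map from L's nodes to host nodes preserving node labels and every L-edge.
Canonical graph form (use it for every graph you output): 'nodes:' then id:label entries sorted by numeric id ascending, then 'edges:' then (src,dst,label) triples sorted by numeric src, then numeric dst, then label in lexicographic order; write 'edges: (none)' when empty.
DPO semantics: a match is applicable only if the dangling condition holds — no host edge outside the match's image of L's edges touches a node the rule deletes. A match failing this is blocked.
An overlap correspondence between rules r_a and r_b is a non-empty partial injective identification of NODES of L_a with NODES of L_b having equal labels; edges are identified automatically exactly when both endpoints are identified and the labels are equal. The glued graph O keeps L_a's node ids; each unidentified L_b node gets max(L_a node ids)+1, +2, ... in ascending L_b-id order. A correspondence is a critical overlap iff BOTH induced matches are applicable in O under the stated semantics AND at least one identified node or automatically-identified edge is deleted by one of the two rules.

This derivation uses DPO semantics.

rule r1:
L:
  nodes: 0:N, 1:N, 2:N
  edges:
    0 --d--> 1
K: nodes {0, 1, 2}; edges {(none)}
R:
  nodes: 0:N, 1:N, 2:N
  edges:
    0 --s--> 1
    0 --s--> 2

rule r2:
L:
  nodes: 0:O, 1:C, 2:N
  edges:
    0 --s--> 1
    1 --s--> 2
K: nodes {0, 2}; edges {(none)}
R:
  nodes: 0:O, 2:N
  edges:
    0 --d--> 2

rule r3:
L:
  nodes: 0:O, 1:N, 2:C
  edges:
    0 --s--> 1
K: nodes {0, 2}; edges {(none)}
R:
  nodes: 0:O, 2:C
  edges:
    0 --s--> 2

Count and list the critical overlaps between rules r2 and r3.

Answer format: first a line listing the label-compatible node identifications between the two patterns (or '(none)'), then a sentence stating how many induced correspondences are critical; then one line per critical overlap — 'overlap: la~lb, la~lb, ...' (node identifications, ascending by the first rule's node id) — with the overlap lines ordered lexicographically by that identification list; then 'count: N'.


label-compatible node identifications between L(r2) and L(r3): 0~0, 1~2, 2~1
2 of the induced correspondences are critical overlaps of r2 and r3.
overlap: 0~0, 1~2
overlap: 1~2
count: 2


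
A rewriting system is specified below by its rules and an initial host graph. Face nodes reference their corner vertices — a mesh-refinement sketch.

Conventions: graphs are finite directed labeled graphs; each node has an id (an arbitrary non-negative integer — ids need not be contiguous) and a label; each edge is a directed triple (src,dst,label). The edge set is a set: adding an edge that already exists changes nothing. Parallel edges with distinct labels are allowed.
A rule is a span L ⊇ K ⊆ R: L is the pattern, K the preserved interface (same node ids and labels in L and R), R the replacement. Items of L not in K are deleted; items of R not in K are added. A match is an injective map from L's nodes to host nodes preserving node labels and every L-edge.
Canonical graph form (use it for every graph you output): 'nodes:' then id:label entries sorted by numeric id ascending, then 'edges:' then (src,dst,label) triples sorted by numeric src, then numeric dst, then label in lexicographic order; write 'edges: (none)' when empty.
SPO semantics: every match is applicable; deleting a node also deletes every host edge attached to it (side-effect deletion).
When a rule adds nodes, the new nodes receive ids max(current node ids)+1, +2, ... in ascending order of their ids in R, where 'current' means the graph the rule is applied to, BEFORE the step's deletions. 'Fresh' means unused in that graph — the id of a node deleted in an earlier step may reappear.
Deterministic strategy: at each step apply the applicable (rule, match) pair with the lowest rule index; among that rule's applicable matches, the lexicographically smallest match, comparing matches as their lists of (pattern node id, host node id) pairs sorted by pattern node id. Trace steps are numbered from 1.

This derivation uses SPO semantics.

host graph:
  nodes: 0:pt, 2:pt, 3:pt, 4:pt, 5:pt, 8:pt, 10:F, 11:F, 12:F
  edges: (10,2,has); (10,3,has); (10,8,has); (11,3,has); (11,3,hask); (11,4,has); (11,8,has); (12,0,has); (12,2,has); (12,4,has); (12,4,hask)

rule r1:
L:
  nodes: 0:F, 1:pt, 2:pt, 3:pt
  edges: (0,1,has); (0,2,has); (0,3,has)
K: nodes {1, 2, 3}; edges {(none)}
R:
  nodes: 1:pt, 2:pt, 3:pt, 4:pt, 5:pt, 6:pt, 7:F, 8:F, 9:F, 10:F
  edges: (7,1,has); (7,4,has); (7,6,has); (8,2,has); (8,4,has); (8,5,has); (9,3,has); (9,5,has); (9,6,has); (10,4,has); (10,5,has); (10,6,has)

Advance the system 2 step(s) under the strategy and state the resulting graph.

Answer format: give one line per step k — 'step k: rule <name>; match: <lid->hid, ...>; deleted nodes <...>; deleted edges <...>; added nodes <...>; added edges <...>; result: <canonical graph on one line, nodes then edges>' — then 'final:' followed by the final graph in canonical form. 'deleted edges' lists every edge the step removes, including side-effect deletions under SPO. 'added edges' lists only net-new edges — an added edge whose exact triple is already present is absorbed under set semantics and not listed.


step 1: rule r1; match: 0->10, 1->2, 2->3, 3->8; deleted nodes 10; deleted edges (10,2,has); (10,3,has); (10,8,has); added nodes 13, 14, 15, 16, 17, 18, 19; added edges (16,2,has); (16,13,has); (16,15,has); (17,3,has); (17,13,has); (17,14,has); (18,8,has); (18,14,has); (18,15,has); (19,13,has); (19,14,has); (19,15,has); result: nodes: 0:pt, 2:pt, 3:pt, 4:pt, 5:pt, 8:pt, 11:F, 12:F, 13:pt, 14:pt, 15:pt, 16:F, 17:F, 18:F, 19:F edges: (11,3,has); (11,3,hask); (11,4,has); (11,8,has); (12,0,has); (12,2,has); (12,4,has); (12,4,hask); (16,2,has); (16,13,has); (16,15,has); (17,3,has); (17,13,has); (17,14,has); (18,8,has); (18,14,has); (18,15,has); (19,13,has); (19,14,has); (19,15,has)
step 2: rule r1; match: 0->11, 1->3, 2->4, 3->8; deleted nodes 11; deleted edges (11,3,has); (11,3,hask); (11,4,has); (11,8,has); added nodes 20, 21, 22, 23, 24, 25, 26; added edges (23,3,has); (23,20,has); (23,22,has); (24,4,has); (24,20,has); (24,21,has); (25,8,has); (25,21,has); (25,22,has); (26,20,has); (26,21,has); (26,22,has); result: nodes: 0:pt, 2:pt, 3:pt, 4:pt, 5:pt, 8:pt, 12:F, 13:pt, 14:pt, 15:pt, 16:F, 17:F, 18:F, 19:F, 20:pt, 21:pt, 22:pt, 23:F, 24:F, 25:F, 26:F edges: (12,0,has); (12,2,has); (12,4,has); (12,4,hask); (16,2,has); (16,13,has); (16,15,has); (17,3,has); (17,13,has); (17,14,has); (18,8,has); (18,14,has); (18,15,has); (19,13,has); (19,14,has); (19,15,has); (23,3,has); (23,20,has); (23,22,has); (24,4,has); (24,20,has); (24,21,has); (25,8,has); (25,21,has); (25,22,has); (26,20,has); (26,21,has); (26,22,has)
final:
nodes: 0:pt, 2:pt, 3:pt, 4:pt, 5:pt, 8:pt, 12:F, 13:pt, 14:pt, 15:pt, 16:F, 17:F, 18:F, 19:F, 20:pt, 21:pt, 22:pt, 23:F, 24:F, 25:F, 26:F
edges: (12,0,has); (12,2,has); (12,4,has); (12,4,hask); (16,2,has); (16,13,has); (16,15,has); (17,3,has); (17,13,has); (17,14,has); (18,8,has); (18,14,has); (18,15,has); (19,13,has); (19,14,has); (19,15,has); (23,3,has); (23,20,has); (23,22,has); (24,4,has); (24,20,has); (24,21,has); (25,8,has); (25,21,has); (25,22,has); (26,20,has); (26,21,has); (26,22,has)
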